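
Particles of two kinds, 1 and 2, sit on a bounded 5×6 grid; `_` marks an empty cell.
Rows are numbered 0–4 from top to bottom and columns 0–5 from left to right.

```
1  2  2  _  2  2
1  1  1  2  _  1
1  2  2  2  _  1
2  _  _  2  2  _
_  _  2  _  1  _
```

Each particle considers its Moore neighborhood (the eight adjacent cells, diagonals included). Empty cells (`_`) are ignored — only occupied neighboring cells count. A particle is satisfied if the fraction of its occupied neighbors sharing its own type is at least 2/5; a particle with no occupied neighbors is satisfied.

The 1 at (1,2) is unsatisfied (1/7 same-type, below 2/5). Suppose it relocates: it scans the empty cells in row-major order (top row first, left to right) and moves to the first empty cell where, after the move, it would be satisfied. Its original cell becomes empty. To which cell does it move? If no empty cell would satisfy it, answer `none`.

Vacating (1,2). Empty cells in order:
  (0,3): 0/3 same-type → still unsatisfied.
  (1,4): 2/6 same-type → still unsatisfied.
  (2,4): 2/6 same-type → still unsatisfied.
  (3,1): 1/5 same-type → still unsatisfied.
  (3,2): 0/5 same-type → still unsatisfied.
  (3,5): 2/3 same-type → satisfied — stop here.

(3,5)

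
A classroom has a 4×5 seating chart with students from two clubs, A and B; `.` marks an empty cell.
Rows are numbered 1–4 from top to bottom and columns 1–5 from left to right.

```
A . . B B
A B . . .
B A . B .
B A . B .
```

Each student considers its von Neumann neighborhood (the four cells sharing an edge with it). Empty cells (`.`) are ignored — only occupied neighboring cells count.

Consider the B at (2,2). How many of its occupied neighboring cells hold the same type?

Occupied neighbors of (2,2): (3,2)=A, (2,1)=A.
Same type (B): 0 of 2.

0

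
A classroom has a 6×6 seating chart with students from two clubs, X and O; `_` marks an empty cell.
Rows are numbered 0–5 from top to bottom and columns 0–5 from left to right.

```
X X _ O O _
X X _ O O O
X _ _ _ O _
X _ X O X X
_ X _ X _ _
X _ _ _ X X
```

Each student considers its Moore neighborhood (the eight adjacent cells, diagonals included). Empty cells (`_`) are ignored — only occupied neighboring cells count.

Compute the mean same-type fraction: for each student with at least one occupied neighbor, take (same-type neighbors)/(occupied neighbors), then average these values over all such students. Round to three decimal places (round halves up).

Row 0: (0,0)X 3/3 · (0,1)X 3/3 · (0,3)O 3/3 · (0,4)O 4/4
Row 1: (1,0)X 4/4 · (1,1)X 4/4 · (1,3)O 4/4 · (1,4)O 5/5 · (1,5)O 3/3
Row 2: (2,0)X 3/3 · (2,4)O 4/6
Row 3: (3,0)X 2/2 · (3,2)X 2/3 · (3,3)O 1/4 · (3,4)X 2/4 · (3,5)X 1/2
Row 4: (4,1)X 3/3 · (4,3)X 3/4
Row 5: (5,0)X 1/1 · (5,4)X 2/2 · (5,5)X 1/1
Sum over 21 students: 3/3 + 3/3 + 3/3 + 4/4 + 4/4 + 4/4 + 4/4 + 5/5 + 3/3 + 3/3 + 4/6 + 2/2 + 2/3 + 1/4 + 2/4 + 1/2 + 3/3 + 3/4 + 1/1 + 2/2 + 1/1 = 55/3; mean = 55/3 ÷ 21 = 55/63 = 0.873015… → 0.873.

0.873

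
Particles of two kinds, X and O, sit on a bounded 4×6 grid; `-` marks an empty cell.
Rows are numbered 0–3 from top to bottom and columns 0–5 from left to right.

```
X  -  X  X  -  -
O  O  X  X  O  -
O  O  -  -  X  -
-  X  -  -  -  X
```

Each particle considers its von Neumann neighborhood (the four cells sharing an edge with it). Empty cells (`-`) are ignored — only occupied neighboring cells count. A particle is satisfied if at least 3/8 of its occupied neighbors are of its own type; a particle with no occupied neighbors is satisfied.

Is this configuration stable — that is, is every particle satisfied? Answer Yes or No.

Row 0: (0,0)X 0/1 not · (0,2)X 2/2 satisfied · (0,3)X 2/2 satisfied
Row 1: (1,0)O 2/3 satisfied · (1,1)O 2/3 satisfied · (1,2)X 2/3 satisfied · (1,3)X 2/3 satisfied · (1,4)O 0/2 not
Row 2: (2,0)O 2/2 satisfied · (2,1)O 2/3 satisfied · (2,4)X 0/1 not
Row 3: (3,1)X 0/1 not · (3,5)X 0/0 satisfied
For instance (0,0) has only 0/1 same-type neighbors, below 3/8.

No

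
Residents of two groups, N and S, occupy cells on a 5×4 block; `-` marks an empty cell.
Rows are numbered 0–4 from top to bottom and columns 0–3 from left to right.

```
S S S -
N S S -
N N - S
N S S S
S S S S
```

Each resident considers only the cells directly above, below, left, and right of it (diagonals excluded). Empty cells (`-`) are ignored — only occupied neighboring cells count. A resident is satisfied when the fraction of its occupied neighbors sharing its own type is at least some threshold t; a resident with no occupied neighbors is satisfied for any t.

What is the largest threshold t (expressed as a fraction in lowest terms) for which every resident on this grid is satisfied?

1/3

Row 0: (0,0)S 1/2 · (0,1)S 3/3 · (0,2)S 2/2
Row 1: (1,0)N 1/3 · (1,1)S 2/4 · (1,2)S 2/2
Row 2: (2,0)N 3/3 · (2,1)N 1/3 · (2,3)S 1/1
Row 3: (3,0)N 1/3 · (3,1)S 2/4 · (3,2)S 3/3 · (3,3)S 3/3
Row 4: (4,0)S 1/2 · (4,1)S 3/3 · (4,2)S 3/3 · (4,3)S 2/2
The smallest same-type fraction is 1/3 at (1,0), which reduces to 1/3. Any threshold above that leaves this resident unsatisfied.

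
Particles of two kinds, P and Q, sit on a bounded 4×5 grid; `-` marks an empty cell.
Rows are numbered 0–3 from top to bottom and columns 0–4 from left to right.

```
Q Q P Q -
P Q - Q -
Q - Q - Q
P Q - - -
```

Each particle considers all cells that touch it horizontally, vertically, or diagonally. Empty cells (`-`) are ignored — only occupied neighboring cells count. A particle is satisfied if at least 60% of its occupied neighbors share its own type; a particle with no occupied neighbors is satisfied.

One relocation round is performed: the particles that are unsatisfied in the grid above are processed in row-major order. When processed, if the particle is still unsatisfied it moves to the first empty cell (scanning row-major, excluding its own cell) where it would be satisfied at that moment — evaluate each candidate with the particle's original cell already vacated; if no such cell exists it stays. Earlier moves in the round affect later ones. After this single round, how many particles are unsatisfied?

Initially unsatisfied (in order): (0,1), (0,2), (0,3), (1,0), (2,0), (3,0).
  (0,1) → (0,4).
  (0,2): no empty cell satisfies it; stays.
  (0,3): now satisfied by earlier moves; stays.
  (1,0): no empty cell satisfies it; stays.
  (2,0) → (1,2).
  (3,0): no empty cell satisfies it; stays.
Resulting grid:
Q - P Q Q
P Q Q Q -
- - Q - Q
P Q - - -
Unsatisfied now: (0,0), (0,2), (1,0), (3,0), (3,1).

5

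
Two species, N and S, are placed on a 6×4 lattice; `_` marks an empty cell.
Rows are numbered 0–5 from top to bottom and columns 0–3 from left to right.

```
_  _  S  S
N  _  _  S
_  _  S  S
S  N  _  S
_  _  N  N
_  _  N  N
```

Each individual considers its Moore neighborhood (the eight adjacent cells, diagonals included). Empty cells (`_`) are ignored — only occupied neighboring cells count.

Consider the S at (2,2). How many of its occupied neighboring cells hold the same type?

3

Occupied neighbors of (2,2): (1,3)=S, (2,3)=S, (3,1)=N, (3,3)=S.
Same type (S): 3 of 4.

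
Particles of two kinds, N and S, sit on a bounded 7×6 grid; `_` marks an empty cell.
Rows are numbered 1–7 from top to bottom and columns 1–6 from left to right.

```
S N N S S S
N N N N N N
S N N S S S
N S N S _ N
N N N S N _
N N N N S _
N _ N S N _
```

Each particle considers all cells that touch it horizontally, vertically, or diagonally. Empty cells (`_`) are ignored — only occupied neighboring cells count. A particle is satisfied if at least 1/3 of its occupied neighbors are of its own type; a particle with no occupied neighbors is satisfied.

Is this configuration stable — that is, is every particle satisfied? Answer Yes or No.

Row 1: (1,1)S 0/3 not · (1,2)N 4/5 satisfied · (1,3)N 4/5 satisfied · (1,4)S 1/5 not · (1,5)S 2/5 satisfied · (1,6)S 1/3 satisfied
Row 2: (2,1)N 3/5 satisfied · (2,2)N 6/8 satisfied · (2,3)N 6/8 satisfied · (2,4)N 4/8 satisfied · (2,5)N 2/8 not · (2,6)N 1/5 not
Row 3: (3,1)S 1/5 not · (3,2)N 6/8 satisfied · (3,3)N 5/8 satisfied · (3,4)S 2/7 not · (3,5)S 3/7 satisfied · (3,6)S 1/4 not
Row 4: (4,1)N 3/5 satisfied · (4,2)S 1/8 not · (4,3)N 4/8 satisfied · (4,4)S 3/7 satisfied · (4,6)N 1/3 satisfied
Row 5: (5,1)N 4/5 satisfied · (5,2)N 7/8 satisfied · (5,3)N 5/8 satisfied · (5,4)S 2/7 not · (5,5)N 2/5 satisfied
Row 6: (6,1)N 4/4 satisfied · (6,2)N 7/7 satisfied · (6,3)N 5/7 satisfied · (6,4)N 5/8 satisfied · (6,5)S 2/5 satisfied
Row 7: (7,1)N 2/2 satisfied · (7,3)N 3/4 satisfied · (7,4)S 1/5 not · (7,5)N 1/3 satisfied
For instance (1,1) has only 0/3 same-type neighbors, below 1/3.

No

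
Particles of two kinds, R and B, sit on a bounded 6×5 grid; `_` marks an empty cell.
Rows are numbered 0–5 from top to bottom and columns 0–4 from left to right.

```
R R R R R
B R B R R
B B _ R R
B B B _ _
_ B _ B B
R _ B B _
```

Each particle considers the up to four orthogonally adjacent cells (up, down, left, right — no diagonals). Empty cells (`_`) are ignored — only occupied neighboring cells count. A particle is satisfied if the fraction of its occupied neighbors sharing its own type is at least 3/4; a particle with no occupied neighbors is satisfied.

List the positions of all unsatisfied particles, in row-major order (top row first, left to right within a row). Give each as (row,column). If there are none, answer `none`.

(0,0), (0,2), (1,0), (1,1), (1,2), (2,1)

Row 0: (0,0)R 1/2 not · (0,1)R 3/3 satisfied · (0,2)R 2/3 not · (0,3)R 3/3 satisfied · (0,4)R 2/2 satisfied
Row 1: (1,0)B 1/3 not · (1,1)R 1/4 not · (1,2)B 0/3 not · (1,3)R 3/4 satisfied · (1,4)R 3/3 satisfied
Row 2: (2,0)B 3/3 satisfied · (2,1)B 2/3 not · (2,3)R 2/2 satisfied · (2,4)R 2/2 satisfied
Row 3: (3,0)B 2/2 satisfied · (3,1)B 4/4 satisfied · (3,2)B 1/1 satisfied
Row 4: (4,1)B 1/1 satisfied · (4,3)B 2/2 satisfied · (4,4)B 1/1 satisfied
Row 5: (5,0)R 0/0 satisfied · (5,2)B 1/1 satisfied · (5,3)B 2/2 satisfied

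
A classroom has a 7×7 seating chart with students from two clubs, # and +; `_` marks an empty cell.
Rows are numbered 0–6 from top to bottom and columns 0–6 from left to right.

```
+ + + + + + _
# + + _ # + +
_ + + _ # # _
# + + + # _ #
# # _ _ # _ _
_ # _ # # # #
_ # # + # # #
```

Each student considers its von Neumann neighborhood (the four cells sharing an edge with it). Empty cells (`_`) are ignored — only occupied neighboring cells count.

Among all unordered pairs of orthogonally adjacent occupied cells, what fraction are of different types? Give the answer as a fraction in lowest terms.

11/46

Scan each occupied cell's neighbors to the right and below so each pair is counted once.
From row 0: 2 unlike of 10 pairs (running 2/10).
From row 1: 3 unlike of 8 pairs (running 5/18).
From row 2: 0 unlike of 5 pairs (running 5/23).
From row 3: 3 unlike of 7 pairs (running 8/30).
From row 4: 0 unlike of 3 pairs (running 8/33).
From row 5: 1 unlike of 8 pairs (running 9/41).
From row 6: 2 unlike of 5 pairs (running 11/46).
Total adjacent occupied pairs: 46; unlike-type pairs: 11.
11/46 is already in lowest terms.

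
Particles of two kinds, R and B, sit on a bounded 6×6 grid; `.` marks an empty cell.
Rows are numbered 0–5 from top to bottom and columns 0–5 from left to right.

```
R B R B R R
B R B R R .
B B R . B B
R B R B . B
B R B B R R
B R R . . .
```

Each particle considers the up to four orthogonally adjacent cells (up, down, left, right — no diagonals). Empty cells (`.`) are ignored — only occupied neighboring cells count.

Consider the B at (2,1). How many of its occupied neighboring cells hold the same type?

2

Occupied neighbors of (2,1): (1,1)=R, (3,1)=B, (2,0)=B, (2,2)=R.
Same type (B): 2 of 4.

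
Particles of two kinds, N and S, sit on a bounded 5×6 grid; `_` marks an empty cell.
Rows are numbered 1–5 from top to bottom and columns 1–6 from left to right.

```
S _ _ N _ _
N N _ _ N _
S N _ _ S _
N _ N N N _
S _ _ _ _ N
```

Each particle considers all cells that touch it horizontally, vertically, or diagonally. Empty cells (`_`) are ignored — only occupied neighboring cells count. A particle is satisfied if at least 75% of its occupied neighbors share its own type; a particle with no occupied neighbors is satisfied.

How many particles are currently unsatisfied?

10

(1,1)S 0/2 unhappy
(1,4)N 1/1 ok
(2,1)N 2/4 unhappy
(2,2)N 2/4 unhappy
(2,5)N 1/2 unhappy
(3,1)S 0/4 unhappy
(3,2)N 4/5 ok
(3,5)S 0/3 unhappy
(4,1)N 1/3 unhappy
(4,3)N 2/2 ok
(4,4)N 2/3 unhappy
(4,5)N 2/3 unhappy
(5,1)S 0/1 unhappy
(5,6)N 1/1 ok
Unsatisfied: (1,1), (2,1), (2,2), (2,5), (3,1), (3,5), (4,1), (4,4), (4,5), (5,1) — 10 in total.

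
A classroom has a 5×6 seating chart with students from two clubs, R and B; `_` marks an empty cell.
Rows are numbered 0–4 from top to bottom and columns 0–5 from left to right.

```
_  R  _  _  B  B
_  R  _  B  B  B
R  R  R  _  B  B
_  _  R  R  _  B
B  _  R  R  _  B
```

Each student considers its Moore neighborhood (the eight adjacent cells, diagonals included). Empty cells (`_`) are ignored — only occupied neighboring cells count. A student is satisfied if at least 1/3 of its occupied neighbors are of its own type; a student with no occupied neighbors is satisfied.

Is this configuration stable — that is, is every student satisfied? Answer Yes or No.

(0,1)R 1/1 satisfied
(0,4)B 4/4 satisfied
(0,5)B 3/3 satisfied
(1,1)R 4/4 satisfied
(1,3)B 3/4 satisfied
(1,4)B 6/6 satisfied
(1,5)B 5/5 satisfied
(2,0)R 2/2 satisfied
(2,1)R 4/4 satisfied
(2,2)R 4/5 satisfied
(2,4)B 5/6 satisfied
(2,5)B 4/4 satisfied
(3,2)R 5/5 satisfied
(3,3)R 4/5 satisfied
(3,5)B 3/3 satisfied
(4,0)B 0/0 satisfied
(4,2)R 3/3 satisfied
(4,3)R 3/3 satisfied
(4,5)B 1/1 satisfied
All meet the threshold, so the configuration is stable.

Yes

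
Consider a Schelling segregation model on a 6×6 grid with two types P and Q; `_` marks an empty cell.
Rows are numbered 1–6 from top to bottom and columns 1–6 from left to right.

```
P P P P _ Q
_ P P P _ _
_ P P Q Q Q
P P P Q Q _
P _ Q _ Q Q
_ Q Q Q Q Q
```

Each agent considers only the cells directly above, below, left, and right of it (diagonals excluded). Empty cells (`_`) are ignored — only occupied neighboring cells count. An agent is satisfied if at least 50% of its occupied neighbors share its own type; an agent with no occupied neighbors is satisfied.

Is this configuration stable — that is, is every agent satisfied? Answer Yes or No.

(1,1)P 1/1 satisfied
(1,2)P 3/3 satisfied
(1,3)P 3/3 satisfied
(1,4)P 2/2 satisfied
(1,6)Q 0/0 satisfied
(2,2)P 3/3 satisfied
(2,3)P 4/4 satisfied
(2,4)P 2/3 satisfied
(3,2)P 3/3 satisfied
(3,3)P 3/4 satisfied
(3,4)Q 2/4 satisfied
(3,5)Q 3/3 satisfied
(3,6)Q 1/1 satisfied
(4,1)P 2/2 satisfied
(4,2)P 3/3 satisfied
(4,3)P 2/4 satisfied
(4,4)Q 2/3 satisfied
(4,5)Q 3/3 satisfied
(5,1)P 1/1 satisfied
(5,3)Q 1/2 satisfied
(5,5)Q 3/3 satisfied
(5,6)Q 2/2 satisfied
(6,2)Q 1/1 satisfied
(6,3)Q 3/3 satisfied
(6,4)Q 2/2 satisfied
(6,5)Q 3/3 satisfied
(6,6)Q 2/2 satisfied
All meet the threshold, so the configuration is stable.

Yes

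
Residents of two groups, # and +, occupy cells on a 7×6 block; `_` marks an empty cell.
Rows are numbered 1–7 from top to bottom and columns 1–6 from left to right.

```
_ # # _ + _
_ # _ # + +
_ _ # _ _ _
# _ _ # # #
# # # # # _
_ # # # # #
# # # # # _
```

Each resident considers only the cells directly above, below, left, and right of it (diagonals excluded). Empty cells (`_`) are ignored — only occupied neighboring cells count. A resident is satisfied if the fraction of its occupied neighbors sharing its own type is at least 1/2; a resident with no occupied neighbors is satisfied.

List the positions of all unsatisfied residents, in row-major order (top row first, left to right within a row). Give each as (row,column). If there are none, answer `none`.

(2,4)

(1,2)# 2/2 ok
(1,3)# 1/1 ok
(1,5)+ 1/1 ok
(2,2)# 1/1 ok
(2,4)# 0/1 unhappy
(2,5)+ 2/3 ok
(2,6)+ 1/1 ok
(3,3)# 0/0 ok
(4,1)# 1/1 ok
(4,4)# 2/2 ok
(4,5)# 3/3 ok
(4,6)# 1/1 ok
(5,1)# 2/2 ok
(5,2)# 3/3 ok
(5,3)# 3/3 ok
(5,4)# 4/4 ok
(5,5)# 3/3 ok
(6,2)# 3/3 ok
(6,3)# 4/4 ok
(6,4)# 4/4 ok
(6,5)# 4/4 ok
(6,6)# 1/1 ok
(7,1)# 1/1 ok
(7,2)# 3/3 ok
(7,3)# 3/3 ok
(7,4)# 3/3 ok
(7,5)# 2/2 ok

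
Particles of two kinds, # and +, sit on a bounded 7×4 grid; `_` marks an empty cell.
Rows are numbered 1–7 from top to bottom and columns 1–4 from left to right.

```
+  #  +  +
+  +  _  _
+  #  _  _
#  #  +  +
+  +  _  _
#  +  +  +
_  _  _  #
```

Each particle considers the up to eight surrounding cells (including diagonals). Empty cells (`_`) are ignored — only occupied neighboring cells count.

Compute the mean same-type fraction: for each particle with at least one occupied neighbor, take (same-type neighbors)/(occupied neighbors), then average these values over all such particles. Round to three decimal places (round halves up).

(1,1)+ 2/3
(1,2)# 0/4
(1,3)+ 2/3
(1,4)+ 1/1
(2,1)+ 3/5
(2,2)+ 4/6
(3,1)+ 2/5
(3,2)# 2/6
(4,1)# 2/5
(4,2)# 2/6
(4,3)+ 2/4
(4,4)+ 1/1
(5,1)+ 2/5
(5,2)+ 4/7
(6,1)# 0/3
(6,2)+ 3/4
(6,3)+ 3/4
(6,4)+ 1/2
(7,4)# 0/2
Sum over 19 particles: 2/3 + 0/4 + 2/3 + 1/1 + 3/5 + 4/6 + 2/5 + 2/6 + 2/5 + 2/6 + 2/4 + 1/1 + 2/5 + 4/7 + 0/3 + 3/4 + 3/4 + 1/2 + 0/2 = 2003/210; mean = 2003/210 ÷ 19 = 2003/3990 = 0.502005… → 0.502.

0.502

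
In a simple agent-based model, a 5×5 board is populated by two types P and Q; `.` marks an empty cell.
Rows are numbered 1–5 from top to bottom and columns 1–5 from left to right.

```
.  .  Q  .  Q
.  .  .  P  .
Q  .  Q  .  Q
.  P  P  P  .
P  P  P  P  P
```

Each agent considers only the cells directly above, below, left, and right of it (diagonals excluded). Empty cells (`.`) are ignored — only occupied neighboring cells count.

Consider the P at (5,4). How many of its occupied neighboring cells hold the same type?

Occupied neighbors of (5,4): (4,4)=P, (5,3)=P, (5,5)=P.
Same type (P): 3 of 3.

3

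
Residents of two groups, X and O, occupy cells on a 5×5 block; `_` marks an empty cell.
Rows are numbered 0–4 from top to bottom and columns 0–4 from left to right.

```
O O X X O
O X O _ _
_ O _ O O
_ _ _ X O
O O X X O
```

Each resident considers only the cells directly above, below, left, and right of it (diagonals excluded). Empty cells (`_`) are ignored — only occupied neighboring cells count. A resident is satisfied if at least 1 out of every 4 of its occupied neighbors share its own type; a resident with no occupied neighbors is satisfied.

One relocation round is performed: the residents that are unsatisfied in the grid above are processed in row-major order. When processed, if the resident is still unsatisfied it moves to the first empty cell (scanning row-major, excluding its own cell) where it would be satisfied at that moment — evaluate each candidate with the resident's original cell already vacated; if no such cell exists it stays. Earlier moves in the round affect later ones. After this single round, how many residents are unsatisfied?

Initially unsatisfied (in order): (0,4), (1,1), (1,2), (2,1).
  (0,4) → (1,3).
  (1,1) → (0,4).
  (1,2): now satisfied by earlier moves; stays.
  (2,1): now satisfied by earlier moves; stays.
Resulting grid:
O O X X X
O _ O O _
_ O _ O O
_ _ _ X O
O O X X O
All satisfied now.

0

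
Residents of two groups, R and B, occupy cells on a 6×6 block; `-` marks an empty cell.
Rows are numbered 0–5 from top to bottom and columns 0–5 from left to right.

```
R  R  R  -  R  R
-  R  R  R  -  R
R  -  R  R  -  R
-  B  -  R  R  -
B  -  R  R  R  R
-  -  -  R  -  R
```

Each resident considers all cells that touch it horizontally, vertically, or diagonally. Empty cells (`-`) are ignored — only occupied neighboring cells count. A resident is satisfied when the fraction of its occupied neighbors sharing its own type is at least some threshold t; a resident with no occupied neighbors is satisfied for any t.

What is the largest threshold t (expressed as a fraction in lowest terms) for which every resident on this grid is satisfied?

1/4

(0,0)R 2/2
(0,1)R 4/4
(0,2)R 4/4
(0,4)R 3/3
(0,5)R 2/2
(1,1)R 6/6
(1,2)R 6/6
(1,3)R 5/5
(1,5)R 3/3
(2,0)R 1/2
(2,2)R 5/6
(2,3)R 5/5
(2,5)R 2/2
(3,1)B 1/4
(3,3)R 6/6
(3,4)R 6/6
(4,0)B 1/1
(4,2)R 3/4
(4,3)R 5/5
(4,4)R 6/6
(4,5)R 3/3
(5,3)R 3/3
(5,5)R 2/2
The smallest same-type fraction is 1/4 at (3,1), which reduces to 1/4. Any threshold above that leaves this resident unsatisfied.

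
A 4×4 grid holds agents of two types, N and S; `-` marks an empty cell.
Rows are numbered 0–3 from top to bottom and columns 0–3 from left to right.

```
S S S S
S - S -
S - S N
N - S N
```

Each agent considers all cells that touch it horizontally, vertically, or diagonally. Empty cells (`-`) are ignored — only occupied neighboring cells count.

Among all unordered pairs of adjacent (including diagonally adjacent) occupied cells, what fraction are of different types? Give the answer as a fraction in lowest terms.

1/3

Scan each occupied cell's neighbors to the right and below (and the two forward diagonals) so each pair is counted once.
From row 0: 0 unlike of 8 pairs (running 0/8).
From row 1: 1 unlike of 3 pairs (running 1/11).
From row 2: 4 unlike of 6 pairs (running 5/17).
From row 3: 1 unlike of 1 pairs (running 6/18).
Total adjacent occupied pairs: 18; unlike-type pairs: 6.
6/18 reduces to 1/3.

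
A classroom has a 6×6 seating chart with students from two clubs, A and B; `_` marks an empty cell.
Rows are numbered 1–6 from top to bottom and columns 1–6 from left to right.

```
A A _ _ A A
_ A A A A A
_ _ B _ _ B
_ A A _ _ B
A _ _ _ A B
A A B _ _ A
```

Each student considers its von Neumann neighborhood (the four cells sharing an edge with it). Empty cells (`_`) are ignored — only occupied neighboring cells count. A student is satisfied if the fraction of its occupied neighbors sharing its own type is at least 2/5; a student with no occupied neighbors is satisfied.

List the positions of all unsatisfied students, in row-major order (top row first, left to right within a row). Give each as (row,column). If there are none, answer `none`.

Row 1: (1,1)A 1/1 ok · (1,2)A 2/2 ok · (1,5)A 2/2 ok · (1,6)A 2/2 ok
Row 2: (2,2)A 2/2 ok · (2,3)A 2/3 ok · (2,4)A 2/2 ok · (2,5)A 3/3 ok · (2,6)A 2/3 ok
Row 3: (3,3)B 0/2 unhappy · (3,6)B 1/2 ok
Row 4: (4,2)A 1/1 ok · (4,3)A 1/2 ok · (4,6)B 2/2 ok
Row 5: (5,1)A 1/1 ok · (5,5)A 0/1 unhappy · (5,6)B 1/3 unhappy
Row 6: (6,1)A 2/2 ok · (6,2)A 1/2 ok · (6,3)B 0/1 unhappy · (6,6)A 0/1 unhappy

(3,3), (5,5), (5,6), (6,3), (6,6)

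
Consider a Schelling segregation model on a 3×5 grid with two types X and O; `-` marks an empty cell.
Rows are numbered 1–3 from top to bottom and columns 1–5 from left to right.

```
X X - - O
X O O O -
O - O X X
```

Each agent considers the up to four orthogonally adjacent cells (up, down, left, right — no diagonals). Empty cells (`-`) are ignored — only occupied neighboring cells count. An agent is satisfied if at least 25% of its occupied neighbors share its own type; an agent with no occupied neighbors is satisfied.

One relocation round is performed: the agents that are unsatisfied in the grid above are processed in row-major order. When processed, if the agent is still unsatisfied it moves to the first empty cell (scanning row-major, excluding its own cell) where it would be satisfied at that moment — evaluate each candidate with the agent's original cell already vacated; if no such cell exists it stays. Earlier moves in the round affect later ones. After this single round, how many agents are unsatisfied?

Initially unsatisfied (in order): (3,1).
  (3,1) → (1,3).
Resulting grid:
X X O - O
X O O O -
- - O X X
All satisfied now.

0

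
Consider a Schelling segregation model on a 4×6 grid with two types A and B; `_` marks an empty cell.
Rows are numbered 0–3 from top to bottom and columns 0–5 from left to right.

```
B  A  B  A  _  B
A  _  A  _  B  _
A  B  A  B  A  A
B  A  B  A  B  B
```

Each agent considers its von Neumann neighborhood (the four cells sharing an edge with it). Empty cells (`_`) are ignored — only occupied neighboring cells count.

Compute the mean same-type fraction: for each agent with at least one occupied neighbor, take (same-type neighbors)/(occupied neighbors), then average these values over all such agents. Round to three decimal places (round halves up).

(0,0)B 0/2
(0,1)A 0/2
(0,2)B 0/3
(0,3)A 0/1
(0,5)B — no occupied neighbors
(1,0)A 1/2
(1,2)A 1/2
(1,4)B 0/1
(2,0)A 1/3
(2,1)B 0/3
(2,2)A 1/4
(2,3)B 0/3
(2,4)A 1/4
(2,5)A 1/2
(3,0)B 0/2
(3,1)A 0/3
(3,2)B 0/3
(3,3)A 0/3
(3,4)B 1/3
(3,5)B 1/2
Sum over 19 agents: 0/2 + 0/2 + 0/3 + 0/1 + 1/2 + 1/2 + 0/1 + 1/3 + 0/3 + 1/4 + 0/3 + 1/4 + 1/2 + 0/2 + 0/3 + 0/3 + 0/3 + 1/3 + 1/2 = 19/6; mean = 19/6 ÷ 19 = 1/6 = 0.166666… → 0.167.

0.167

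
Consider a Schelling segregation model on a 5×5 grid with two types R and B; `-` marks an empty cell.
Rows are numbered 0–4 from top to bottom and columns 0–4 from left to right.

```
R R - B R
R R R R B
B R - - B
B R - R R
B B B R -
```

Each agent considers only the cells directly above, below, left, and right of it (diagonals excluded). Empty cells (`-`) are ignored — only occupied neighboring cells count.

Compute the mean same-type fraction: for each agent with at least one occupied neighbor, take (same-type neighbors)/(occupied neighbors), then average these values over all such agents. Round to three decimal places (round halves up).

0.600

(0,0)R 2/2
(0,1)R 2/2
(0,3)B 0/2
(0,4)R 0/2
(1,0)R 2/3
(1,1)R 4/4
(1,2)R 2/2
(1,3)R 1/3
(1,4)B 1/3
(2,0)B 1/3
(2,1)R 2/3
(2,4)B 1/2
(3,0)B 2/3
(3,1)R 1/3
(3,3)R 2/2
(3,4)R 1/2
(4,0)B 2/2
(4,1)B 2/3
(4,2)B 1/2
(4,3)R 1/2
Sum over 20 agents: 2/2 + 2/2 + 0/2 + 0/2 + 2/3 + 4/4 + 2/2 + 1/3 + 1/3 + 1/3 + 2/3 + 1/2 + 2/3 + 1/3 + 2/2 + 1/2 + 2/2 + 2/3 + 1/2 + 1/2 = 12; mean = 12 ÷ 20 = 3/5 = 0.6 → 0.600.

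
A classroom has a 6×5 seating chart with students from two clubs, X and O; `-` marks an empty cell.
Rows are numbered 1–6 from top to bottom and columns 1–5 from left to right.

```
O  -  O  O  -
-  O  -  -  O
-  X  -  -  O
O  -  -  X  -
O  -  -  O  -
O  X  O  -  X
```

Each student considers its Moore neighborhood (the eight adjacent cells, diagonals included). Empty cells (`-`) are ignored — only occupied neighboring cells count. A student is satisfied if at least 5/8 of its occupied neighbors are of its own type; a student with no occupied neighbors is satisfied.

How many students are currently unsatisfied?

9

(1,1)O 1/1 ✓
(1,3)O 2/2 ✓
(1,4)O 2/2 ✓
(2,2)O 2/3 ✓
(2,5)O 2/2 ✓
(3,2)X 0/2 ✗
(3,5)O 1/2 ✗
(4,1)O 1/2 ✗
(4,4)X 0/2 ✗
(5,1)O 2/3 ✓
(5,4)O 1/3 ✗
(6,1)O 1/2 ✗
(6,2)X 0/3 ✗
(6,3)O 1/2 ✗
(6,5)X 0/1 ✗
Unsatisfied: (3,2), (3,5), (4,1), (4,4), (5,4), (6,1), (6,2), (6,3), (6,5) — 9 in total.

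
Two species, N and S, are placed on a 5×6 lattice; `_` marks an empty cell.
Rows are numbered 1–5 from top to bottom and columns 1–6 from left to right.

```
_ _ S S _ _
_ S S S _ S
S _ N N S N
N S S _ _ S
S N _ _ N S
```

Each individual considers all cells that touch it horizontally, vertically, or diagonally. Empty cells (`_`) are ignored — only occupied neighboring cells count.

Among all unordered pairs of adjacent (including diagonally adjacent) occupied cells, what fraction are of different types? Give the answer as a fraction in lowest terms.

10/19

Scan each occupied cell's neighbors to the right and below (and the two forward diagonals) so each pair is counted once.
From row 1: 0 unlike of 6 pairs (running 0/6).
From row 2: 6 unlike of 11 pairs (running 6/17).
From row 3: 7 unlike of 10 pairs (running 13/27).
From row 4: 5 unlike of 9 pairs (running 18/36).
From row 5: 2 unlike of 2 pairs (running 20/38).
Total adjacent occupied pairs: 38; unlike-type pairs: 20.
20/38 reduces to 10/19.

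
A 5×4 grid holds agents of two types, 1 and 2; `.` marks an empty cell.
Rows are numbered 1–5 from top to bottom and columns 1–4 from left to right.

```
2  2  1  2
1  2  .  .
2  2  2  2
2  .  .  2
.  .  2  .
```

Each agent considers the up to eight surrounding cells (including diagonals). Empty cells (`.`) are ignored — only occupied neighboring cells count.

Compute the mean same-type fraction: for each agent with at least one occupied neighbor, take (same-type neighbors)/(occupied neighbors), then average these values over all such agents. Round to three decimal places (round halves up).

(1,1)2 2/3
(1,2)2 2/4
(1,3)1 0/3
(1,4)2 0/1
(2,1)1 0/5
(2,2)2 5/7
(3,1)2 3/4
(3,2)2 4/5
(3,3)2 4/4
(3,4)2 2/2
(4,1)2 2/2
(4,4)2 3/3
(5,3)2 1/1
Sum over 13 agents: 2/3 + 2/4 + 0/3 + 0/1 + 0/5 + 5/7 + 3/4 + 4/5 + 4/4 + 2/2 + 2/2 + 3/3 + 1/1 = 3541/420; mean = 3541/420 ÷ 13 = 3541/5460 = 0.648534… → 0.649.

0.649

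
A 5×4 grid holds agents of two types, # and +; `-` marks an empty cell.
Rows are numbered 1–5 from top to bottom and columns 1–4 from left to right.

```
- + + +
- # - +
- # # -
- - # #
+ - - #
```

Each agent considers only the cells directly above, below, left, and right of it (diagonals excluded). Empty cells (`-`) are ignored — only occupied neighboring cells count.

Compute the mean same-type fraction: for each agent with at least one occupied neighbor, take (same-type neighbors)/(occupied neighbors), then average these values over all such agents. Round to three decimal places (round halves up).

Row 1: (1,2)+ 1/2 · (1,3)+ 2/2 · (1,4)+ 2/2
Row 2: (2,2)# 1/2 · (2,4)+ 1/1
Row 3: (3,2)# 2/2 · (3,3)# 2/2
Row 4: (4,3)# 2/2 · (4,4)# 2/2
Row 5: (5,1)+ — no occupied neighbors · (5,4)# 1/1
Sum over 10 agents: 1/2 + 2/2 + 2/2 + 1/2 + 1/1 + 2/2 + 2/2 + 2/2 + 2/2 + 1/1 = 9; mean = 9 ÷ 10 = 9/10 = 0.9 → 0.900.

0.900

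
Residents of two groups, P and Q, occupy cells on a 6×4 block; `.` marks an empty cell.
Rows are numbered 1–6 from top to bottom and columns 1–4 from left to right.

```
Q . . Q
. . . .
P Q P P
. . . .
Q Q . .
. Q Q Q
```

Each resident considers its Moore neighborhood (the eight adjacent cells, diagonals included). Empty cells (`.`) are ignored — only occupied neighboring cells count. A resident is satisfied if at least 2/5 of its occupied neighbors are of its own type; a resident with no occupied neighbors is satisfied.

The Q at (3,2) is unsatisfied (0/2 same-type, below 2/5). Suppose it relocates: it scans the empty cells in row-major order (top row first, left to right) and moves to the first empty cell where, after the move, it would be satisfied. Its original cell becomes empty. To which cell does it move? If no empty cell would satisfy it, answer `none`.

(1,2)

Vacating (3,2). Empty cells in order:
  (1,2): 1/1 same-type → satisfied — stop here.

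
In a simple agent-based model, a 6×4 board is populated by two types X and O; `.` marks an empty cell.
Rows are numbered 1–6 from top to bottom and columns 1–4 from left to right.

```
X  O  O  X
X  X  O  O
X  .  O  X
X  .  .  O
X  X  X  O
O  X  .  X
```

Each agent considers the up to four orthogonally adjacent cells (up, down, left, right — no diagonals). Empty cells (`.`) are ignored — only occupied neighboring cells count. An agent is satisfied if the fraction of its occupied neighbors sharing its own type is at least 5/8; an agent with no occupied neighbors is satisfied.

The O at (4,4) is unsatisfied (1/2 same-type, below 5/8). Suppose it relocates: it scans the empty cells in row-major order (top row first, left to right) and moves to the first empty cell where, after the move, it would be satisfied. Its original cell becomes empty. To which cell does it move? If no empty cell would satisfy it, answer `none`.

none

Vacating (4,4). Empty cells in order:
  (3,2): 1/3 same-type → still unsatisfied.
  (4,2): 0/2 same-type → still unsatisfied.
  (4,3): 1/2 same-type → still unsatisfied.
  (6,3): 0/3 same-type → still unsatisfied.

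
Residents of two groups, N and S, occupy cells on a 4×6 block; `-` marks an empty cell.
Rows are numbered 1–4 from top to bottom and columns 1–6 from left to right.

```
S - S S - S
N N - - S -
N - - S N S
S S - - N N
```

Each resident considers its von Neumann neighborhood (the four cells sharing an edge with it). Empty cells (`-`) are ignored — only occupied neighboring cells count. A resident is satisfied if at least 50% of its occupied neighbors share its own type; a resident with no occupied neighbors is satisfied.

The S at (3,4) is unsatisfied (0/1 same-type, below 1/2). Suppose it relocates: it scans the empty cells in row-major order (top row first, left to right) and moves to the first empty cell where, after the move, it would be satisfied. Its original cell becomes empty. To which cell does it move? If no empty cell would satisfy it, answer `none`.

(1,2)

Vacating (3,4). Empty cells in order:
  (1,2): 2/3 same-type → satisfied — stop here.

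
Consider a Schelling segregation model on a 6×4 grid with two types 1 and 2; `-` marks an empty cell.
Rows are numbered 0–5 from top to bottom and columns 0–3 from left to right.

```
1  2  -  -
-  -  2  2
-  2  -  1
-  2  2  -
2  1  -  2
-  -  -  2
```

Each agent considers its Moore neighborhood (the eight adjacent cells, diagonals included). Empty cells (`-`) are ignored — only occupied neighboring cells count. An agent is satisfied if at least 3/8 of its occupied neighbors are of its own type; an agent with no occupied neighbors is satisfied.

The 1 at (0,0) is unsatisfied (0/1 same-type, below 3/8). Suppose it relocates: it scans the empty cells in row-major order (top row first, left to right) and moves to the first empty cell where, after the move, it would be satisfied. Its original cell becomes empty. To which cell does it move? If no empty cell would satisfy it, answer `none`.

Vacating (0,0). Empty cells in order:
  (0,2): 0/3 same-type → still unsatisfied.
  (0,3): 0/2 same-type → still unsatisfied.
  (1,0): 0/2 same-type → still unsatisfied.
  (1,1): 0/3 same-type → still unsatisfied.
  (2,0): 0/2 same-type → still unsatisfied.
  (2,2): 1/6 same-type → still unsatisfied.
  (3,0): 1/4 same-type → still unsatisfied.
  (3,3): 1/3 same-type → still unsatisfied.
  (4,2): 1/5 same-type → still unsatisfied.
  (5,0): 1/2 same-type → satisfied — stop here.

(5,0)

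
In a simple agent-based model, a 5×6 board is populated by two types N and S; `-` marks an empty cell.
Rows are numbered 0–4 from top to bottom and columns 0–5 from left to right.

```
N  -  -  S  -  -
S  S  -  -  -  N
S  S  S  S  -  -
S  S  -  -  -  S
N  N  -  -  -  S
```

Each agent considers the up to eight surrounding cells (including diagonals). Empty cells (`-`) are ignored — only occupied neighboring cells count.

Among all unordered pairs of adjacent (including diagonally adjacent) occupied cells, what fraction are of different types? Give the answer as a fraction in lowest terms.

6/23

Scan each occupied cell's neighbors to the right and below (and the two forward diagonals) so each pair is counted once.
Row 0: N(0,0)–S(1,0)≠ N(0,0)–S(1,1)≠  → 2/2 unlike.
Row 1: S(1,0)–S(1,1)= S(1,0)–S(2,0)= S(1,0)–S(2,1)= S(1,1)–S(2,1)= S(1,1)–S(2,2)= S(1,1)–S(2,0)=  → 0/6 unlike.
Row 2: S(2,0)–S(2,1)= S(2,0)–S(3,0)= S(2,0)–S(3,1)= S(2,1)–S(2,2)= S(2,1)–S(3,1)= S(2,1)–S(3,0)= S(2,2)–S(2,3)= S(2,2)–S(3,1)=  → 0/8 unlike.
Row 3: S(3,0)–S(3,1)= S(3,0)–N(4,0)≠ S(3,0)–N(4,1)≠ S(3,1)–N(4,1)≠ S(3,1)–N(4,0)≠ S(3,5)–S(4,5)=  → 4/6 unlike.
Row 4: N(4,0)–N(4,1)=  → 0/1 unlike.
Total adjacent occupied pairs: 23; unlike-type pairs: 6.
6/23 is already in lowest terms.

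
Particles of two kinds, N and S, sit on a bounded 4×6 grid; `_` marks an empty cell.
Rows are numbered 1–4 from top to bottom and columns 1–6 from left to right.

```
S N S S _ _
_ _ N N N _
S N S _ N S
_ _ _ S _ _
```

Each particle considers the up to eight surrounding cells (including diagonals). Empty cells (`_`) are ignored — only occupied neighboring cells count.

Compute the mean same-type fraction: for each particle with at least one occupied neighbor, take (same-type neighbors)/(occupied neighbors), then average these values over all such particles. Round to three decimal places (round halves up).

(1,1)S 0/1
(1,2)N 1/3
(1,3)S 1/4
(1,4)S 1/4
(2,3)N 3/6
(2,4)N 3/6
(2,5)N 2/4
(3,1)S 0/1
(3,2)N 1/3
(3,3)S 1/4
(3,5)N 2/4
(3,6)S 0/2
(4,4)S 1/2
Sum over 13 particles: 0/1 + 1/3 + 1/4 + 1/4 + 3/6 + 3/6 + 2/4 + 0/1 + 1/3 + 1/4 + 2/4 + 0/2 + 1/2 = 47/12; mean = 47/12 ÷ 13 = 47/156 = 0.301282… → 0.301.

0.301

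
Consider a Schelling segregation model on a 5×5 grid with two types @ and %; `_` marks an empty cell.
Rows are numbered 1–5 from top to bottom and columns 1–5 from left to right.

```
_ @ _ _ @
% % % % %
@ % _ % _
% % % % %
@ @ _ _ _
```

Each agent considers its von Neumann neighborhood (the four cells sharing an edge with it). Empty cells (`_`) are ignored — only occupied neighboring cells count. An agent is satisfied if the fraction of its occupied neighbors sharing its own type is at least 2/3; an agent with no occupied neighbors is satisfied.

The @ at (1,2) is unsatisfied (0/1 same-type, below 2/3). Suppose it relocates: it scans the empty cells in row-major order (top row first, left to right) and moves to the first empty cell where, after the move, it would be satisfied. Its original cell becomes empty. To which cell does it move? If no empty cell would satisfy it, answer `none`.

none

Vacating (1,2). Empty cells in order:
  (1,1): 0/1 same-type → still unsatisfied.
  (1,3): 0/1 same-type → still unsatisfied.
  (1,4): 1/2 same-type → still unsatisfied.
  (3,3): 0/4 same-type → still unsatisfied.
  (3,5): 0/3 same-type → still unsatisfied.
  (5,3): 1/2 same-type → still unsatisfied.
  (5,4): 0/1 same-type → still unsatisfied.
  (5,5): 0/1 same-type → still unsatisfied.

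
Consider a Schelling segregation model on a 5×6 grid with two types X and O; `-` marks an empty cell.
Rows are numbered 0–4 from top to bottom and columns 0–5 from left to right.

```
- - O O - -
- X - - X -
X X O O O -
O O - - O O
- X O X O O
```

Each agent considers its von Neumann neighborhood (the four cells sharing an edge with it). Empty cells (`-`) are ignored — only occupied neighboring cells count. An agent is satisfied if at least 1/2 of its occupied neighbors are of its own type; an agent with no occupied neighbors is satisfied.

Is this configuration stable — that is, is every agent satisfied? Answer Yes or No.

Row 0: (0,2)O 1/1 ok · (0,3)O 1/1 ok
Row 1: (1,1)X 1/1 ok · (1,4)X 0/1 unhappy
Row 2: (2,0)X 1/2 ok · (2,1)X 2/4 ok · (2,2)O 1/2 ok · (2,3)O 2/2 ok · (2,4)O 2/3 ok
Row 3: (3,0)O 1/2 ok · (3,1)O 1/3 unhappy · (3,4)O 3/3 ok · (3,5)O 2/2 ok
Row 4: (4,1)X 0/2 unhappy · (4,2)O 0/2 unhappy · (4,3)X 0/2 unhappy · (4,4)O 2/3 ok · (4,5)O 2/2 ok
For instance (1,4) has only 0/1 same-type neighbors, below 1/2.

No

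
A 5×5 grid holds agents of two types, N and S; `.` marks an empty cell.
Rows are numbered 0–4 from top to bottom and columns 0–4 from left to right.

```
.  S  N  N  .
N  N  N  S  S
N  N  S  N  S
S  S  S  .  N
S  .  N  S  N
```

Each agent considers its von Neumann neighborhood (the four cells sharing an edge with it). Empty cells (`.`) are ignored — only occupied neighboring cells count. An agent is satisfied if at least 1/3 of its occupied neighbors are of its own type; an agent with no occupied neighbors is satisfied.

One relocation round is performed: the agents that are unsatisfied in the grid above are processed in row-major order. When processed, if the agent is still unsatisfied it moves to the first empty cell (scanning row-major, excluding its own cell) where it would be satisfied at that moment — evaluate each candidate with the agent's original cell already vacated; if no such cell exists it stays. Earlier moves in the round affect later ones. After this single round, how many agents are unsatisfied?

0

Initially unsatisfied (in order): (0,1), (1,3), (2,2), (2,3), (4,2), (4,3).
  (0,1) → (0,4).
  (1,3) → (3,3).
  (2,2) → (4,1).
  (2,3) → (0,0).
  (4,2) → (0,1).
  (4,3): now satisfied by earlier moves; stays.
Resulting grid:
N N N N S
N N N . S
N N . . S
S S S S N
S S . S N
All satisfied now.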